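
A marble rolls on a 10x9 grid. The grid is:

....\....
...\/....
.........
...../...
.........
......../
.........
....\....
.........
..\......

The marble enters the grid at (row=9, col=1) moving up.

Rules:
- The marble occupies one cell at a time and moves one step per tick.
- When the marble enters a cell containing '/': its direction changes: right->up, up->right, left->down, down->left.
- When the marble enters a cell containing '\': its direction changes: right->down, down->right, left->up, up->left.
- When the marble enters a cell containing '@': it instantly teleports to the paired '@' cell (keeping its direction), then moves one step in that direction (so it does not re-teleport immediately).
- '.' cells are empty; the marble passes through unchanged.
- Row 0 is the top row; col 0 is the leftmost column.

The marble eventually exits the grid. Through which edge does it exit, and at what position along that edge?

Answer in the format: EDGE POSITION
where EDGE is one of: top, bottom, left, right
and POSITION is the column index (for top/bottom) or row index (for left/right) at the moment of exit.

Answer: top 1

Derivation:
Step 1: enter (9,1), '.' pass, move up to (8,1)
Step 2: enter (8,1), '.' pass, move up to (7,1)
Step 3: enter (7,1), '.' pass, move up to (6,1)
Step 4: enter (6,1), '.' pass, move up to (5,1)
Step 5: enter (5,1), '.' pass, move up to (4,1)
Step 6: enter (4,1), '.' pass, move up to (3,1)
Step 7: enter (3,1), '.' pass, move up to (2,1)
Step 8: enter (2,1), '.' pass, move up to (1,1)
Step 9: enter (1,1), '.' pass, move up to (0,1)
Step 10: enter (0,1), '.' pass, move up to (-1,1)
Step 11: at (-1,1) — EXIT via top edge, pos 1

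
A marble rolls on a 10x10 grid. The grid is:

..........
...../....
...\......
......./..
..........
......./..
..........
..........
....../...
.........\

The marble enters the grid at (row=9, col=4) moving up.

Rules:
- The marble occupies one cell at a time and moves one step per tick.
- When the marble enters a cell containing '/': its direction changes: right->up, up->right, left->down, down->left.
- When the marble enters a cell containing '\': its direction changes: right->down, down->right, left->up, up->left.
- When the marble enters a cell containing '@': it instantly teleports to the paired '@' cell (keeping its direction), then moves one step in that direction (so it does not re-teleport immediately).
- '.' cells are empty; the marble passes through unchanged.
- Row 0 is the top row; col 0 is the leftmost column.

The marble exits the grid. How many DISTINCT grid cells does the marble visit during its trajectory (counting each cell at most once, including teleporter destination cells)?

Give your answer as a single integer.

Step 1: enter (9,4), '.' pass, move up to (8,4)
Step 2: enter (8,4), '.' pass, move up to (7,4)
Step 3: enter (7,4), '.' pass, move up to (6,4)
Step 4: enter (6,4), '.' pass, move up to (5,4)
Step 5: enter (5,4), '.' pass, move up to (4,4)
Step 6: enter (4,4), '.' pass, move up to (3,4)
Step 7: enter (3,4), '.' pass, move up to (2,4)
Step 8: enter (2,4), '.' pass, move up to (1,4)
Step 9: enter (1,4), '.' pass, move up to (0,4)
Step 10: enter (0,4), '.' pass, move up to (-1,4)
Step 11: at (-1,4) — EXIT via top edge, pos 4
Distinct cells visited: 10 (path length 10)

Answer: 10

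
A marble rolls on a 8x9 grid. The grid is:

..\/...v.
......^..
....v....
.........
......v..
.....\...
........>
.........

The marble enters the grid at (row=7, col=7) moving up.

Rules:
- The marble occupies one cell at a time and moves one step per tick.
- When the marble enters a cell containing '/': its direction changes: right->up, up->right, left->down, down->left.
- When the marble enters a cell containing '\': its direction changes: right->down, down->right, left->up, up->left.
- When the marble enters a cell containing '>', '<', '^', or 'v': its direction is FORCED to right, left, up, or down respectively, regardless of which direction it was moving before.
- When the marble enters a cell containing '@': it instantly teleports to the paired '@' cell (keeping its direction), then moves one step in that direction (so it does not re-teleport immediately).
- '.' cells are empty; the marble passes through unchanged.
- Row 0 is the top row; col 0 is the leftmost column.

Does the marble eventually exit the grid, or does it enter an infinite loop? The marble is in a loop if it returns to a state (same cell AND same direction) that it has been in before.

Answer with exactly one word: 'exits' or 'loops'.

Step 1: enter (7,7), '.' pass, move up to (6,7)
Step 2: enter (6,7), '.' pass, move up to (5,7)
Step 3: enter (5,7), '.' pass, move up to (4,7)
Step 4: enter (4,7), '.' pass, move up to (3,7)
Step 5: enter (3,7), '.' pass, move up to (2,7)
Step 6: enter (2,7), '.' pass, move up to (1,7)
Step 7: enter (1,7), '.' pass, move up to (0,7)
Step 8: enter (0,7), 'v' forces up->down, move down to (1,7)
Step 9: enter (1,7), '.' pass, move down to (2,7)
Step 10: enter (2,7), '.' pass, move down to (3,7)
Step 11: enter (3,7), '.' pass, move down to (4,7)
Step 12: enter (4,7), '.' pass, move down to (5,7)
Step 13: enter (5,7), '.' pass, move down to (6,7)
Step 14: enter (6,7), '.' pass, move down to (7,7)
Step 15: enter (7,7), '.' pass, move down to (8,7)
Step 16: at (8,7) — EXIT via bottom edge, pos 7

Answer: exits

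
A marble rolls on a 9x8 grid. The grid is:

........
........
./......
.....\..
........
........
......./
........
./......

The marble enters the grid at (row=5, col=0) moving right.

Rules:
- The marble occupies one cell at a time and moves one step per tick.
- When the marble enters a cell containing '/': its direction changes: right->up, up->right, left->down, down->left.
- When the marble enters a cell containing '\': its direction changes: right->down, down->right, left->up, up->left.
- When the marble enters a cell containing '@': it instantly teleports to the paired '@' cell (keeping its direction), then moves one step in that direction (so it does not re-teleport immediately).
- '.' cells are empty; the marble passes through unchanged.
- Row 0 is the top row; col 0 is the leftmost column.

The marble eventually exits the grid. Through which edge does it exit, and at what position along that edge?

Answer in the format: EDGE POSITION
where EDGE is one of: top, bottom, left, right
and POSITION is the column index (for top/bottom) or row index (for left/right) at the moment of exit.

Step 1: enter (5,0), '.' pass, move right to (5,1)
Step 2: enter (5,1), '.' pass, move right to (5,2)
Step 3: enter (5,2), '.' pass, move right to (5,3)
Step 4: enter (5,3), '.' pass, move right to (5,4)
Step 5: enter (5,4), '.' pass, move right to (5,5)
Step 6: enter (5,5), '.' pass, move right to (5,6)
Step 7: enter (5,6), '.' pass, move right to (5,7)
Step 8: enter (5,7), '.' pass, move right to (5,8)
Step 9: at (5,8) — EXIT via right edge, pos 5

Answer: right 5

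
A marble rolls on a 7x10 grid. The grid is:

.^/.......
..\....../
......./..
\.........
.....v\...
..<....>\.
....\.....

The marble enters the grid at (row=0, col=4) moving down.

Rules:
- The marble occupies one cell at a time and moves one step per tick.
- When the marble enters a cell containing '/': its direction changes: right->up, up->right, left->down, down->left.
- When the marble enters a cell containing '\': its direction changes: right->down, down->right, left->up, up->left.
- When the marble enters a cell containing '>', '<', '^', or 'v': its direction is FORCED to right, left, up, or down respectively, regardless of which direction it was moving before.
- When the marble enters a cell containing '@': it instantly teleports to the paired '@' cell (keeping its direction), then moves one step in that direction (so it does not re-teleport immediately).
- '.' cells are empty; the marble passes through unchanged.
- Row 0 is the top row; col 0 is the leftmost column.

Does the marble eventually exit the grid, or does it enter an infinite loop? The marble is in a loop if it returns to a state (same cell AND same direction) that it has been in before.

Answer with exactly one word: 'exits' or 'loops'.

Step 1: enter (0,4), '.' pass, move down to (1,4)
Step 2: enter (1,4), '.' pass, move down to (2,4)
Step 3: enter (2,4), '.' pass, move down to (3,4)
Step 4: enter (3,4), '.' pass, move down to (4,4)
Step 5: enter (4,4), '.' pass, move down to (5,4)
Step 6: enter (5,4), '.' pass, move down to (6,4)
Step 7: enter (6,4), '\' deflects down->right, move right to (6,5)
Step 8: enter (6,5), '.' pass, move right to (6,6)
Step 9: enter (6,6), '.' pass, move right to (6,7)
Step 10: enter (6,7), '.' pass, move right to (6,8)
Step 11: enter (6,8), '.' pass, move right to (6,9)
Step 12: enter (6,9), '.' pass, move right to (6,10)
Step 13: at (6,10) — EXIT via right edge, pos 6

Answer: exits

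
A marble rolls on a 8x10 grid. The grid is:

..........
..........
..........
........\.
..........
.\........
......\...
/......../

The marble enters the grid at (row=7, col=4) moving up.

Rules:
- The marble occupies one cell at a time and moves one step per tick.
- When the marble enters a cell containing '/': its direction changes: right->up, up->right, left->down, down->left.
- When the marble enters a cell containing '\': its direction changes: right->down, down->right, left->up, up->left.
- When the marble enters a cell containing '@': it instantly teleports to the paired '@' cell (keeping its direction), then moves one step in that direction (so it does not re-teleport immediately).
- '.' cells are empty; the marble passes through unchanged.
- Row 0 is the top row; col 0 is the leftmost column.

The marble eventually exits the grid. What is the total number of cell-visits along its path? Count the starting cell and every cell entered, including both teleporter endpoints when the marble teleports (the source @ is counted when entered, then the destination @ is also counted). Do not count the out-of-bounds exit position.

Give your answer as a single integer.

Answer: 8

Derivation:
Step 1: enter (7,4), '.' pass, move up to (6,4)
Step 2: enter (6,4), '.' pass, move up to (5,4)
Step 3: enter (5,4), '.' pass, move up to (4,4)
Step 4: enter (4,4), '.' pass, move up to (3,4)
Step 5: enter (3,4), '.' pass, move up to (2,4)
Step 6: enter (2,4), '.' pass, move up to (1,4)
Step 7: enter (1,4), '.' pass, move up to (0,4)
Step 8: enter (0,4), '.' pass, move up to (-1,4)
Step 9: at (-1,4) — EXIT via top edge, pos 4
Path length (cell visits): 8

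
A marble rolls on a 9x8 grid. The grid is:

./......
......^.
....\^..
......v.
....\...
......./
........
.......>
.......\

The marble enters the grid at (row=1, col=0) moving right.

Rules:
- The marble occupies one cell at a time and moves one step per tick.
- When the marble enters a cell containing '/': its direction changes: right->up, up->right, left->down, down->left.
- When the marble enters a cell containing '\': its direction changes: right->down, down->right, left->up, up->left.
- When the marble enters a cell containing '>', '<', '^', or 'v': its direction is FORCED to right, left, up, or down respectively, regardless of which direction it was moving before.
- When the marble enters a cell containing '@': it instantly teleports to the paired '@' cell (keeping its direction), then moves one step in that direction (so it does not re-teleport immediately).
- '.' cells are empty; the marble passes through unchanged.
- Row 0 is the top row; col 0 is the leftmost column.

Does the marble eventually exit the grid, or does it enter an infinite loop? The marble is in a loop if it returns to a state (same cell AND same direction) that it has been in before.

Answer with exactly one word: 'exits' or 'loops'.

Answer: exits

Derivation:
Step 1: enter (1,0), '.' pass, move right to (1,1)
Step 2: enter (1,1), '.' pass, move right to (1,2)
Step 3: enter (1,2), '.' pass, move right to (1,3)
Step 4: enter (1,3), '.' pass, move right to (1,4)
Step 5: enter (1,4), '.' pass, move right to (1,5)
Step 6: enter (1,5), '.' pass, move right to (1,6)
Step 7: enter (1,6), '^' forces right->up, move up to (0,6)
Step 8: enter (0,6), '.' pass, move up to (-1,6)
Step 9: at (-1,6) — EXIT via top edge, pos 6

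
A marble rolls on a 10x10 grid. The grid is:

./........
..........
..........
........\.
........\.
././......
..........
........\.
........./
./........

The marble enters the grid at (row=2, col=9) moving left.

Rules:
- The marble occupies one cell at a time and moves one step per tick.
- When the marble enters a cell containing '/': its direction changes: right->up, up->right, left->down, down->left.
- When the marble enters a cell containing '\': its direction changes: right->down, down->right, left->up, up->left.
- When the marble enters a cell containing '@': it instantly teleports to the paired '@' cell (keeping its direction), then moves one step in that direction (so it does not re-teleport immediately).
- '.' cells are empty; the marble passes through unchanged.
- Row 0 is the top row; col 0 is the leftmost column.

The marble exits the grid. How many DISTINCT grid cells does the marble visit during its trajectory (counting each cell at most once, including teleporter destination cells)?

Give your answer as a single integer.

Answer: 10

Derivation:
Step 1: enter (2,9), '.' pass, move left to (2,8)
Step 2: enter (2,8), '.' pass, move left to (2,7)
Step 3: enter (2,7), '.' pass, move left to (2,6)
Step 4: enter (2,6), '.' pass, move left to (2,5)
Step 5: enter (2,5), '.' pass, move left to (2,4)
Step 6: enter (2,4), '.' pass, move left to (2,3)
Step 7: enter (2,3), '.' pass, move left to (2,2)
Step 8: enter (2,2), '.' pass, move left to (2,1)
Step 9: enter (2,1), '.' pass, move left to (2,0)
Step 10: enter (2,0), '.' pass, move left to (2,-1)
Step 11: at (2,-1) — EXIT via left edge, pos 2
Distinct cells visited: 10 (path length 10)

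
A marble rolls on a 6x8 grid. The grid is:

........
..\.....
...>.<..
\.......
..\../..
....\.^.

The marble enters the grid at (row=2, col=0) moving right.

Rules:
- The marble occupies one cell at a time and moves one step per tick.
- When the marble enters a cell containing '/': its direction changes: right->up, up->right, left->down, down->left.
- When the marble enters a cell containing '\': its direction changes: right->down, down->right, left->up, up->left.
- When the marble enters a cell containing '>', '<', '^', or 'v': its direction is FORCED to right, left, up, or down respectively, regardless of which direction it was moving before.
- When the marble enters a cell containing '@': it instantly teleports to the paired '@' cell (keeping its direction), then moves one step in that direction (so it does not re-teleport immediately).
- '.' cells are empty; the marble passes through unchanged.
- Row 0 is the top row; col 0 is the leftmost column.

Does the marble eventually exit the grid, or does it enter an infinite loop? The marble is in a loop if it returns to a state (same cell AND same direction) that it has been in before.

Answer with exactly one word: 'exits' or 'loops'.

Step 1: enter (2,0), '.' pass, move right to (2,1)
Step 2: enter (2,1), '.' pass, move right to (2,2)
Step 3: enter (2,2), '.' pass, move right to (2,3)
Step 4: enter (2,3), '>' forces right->right, move right to (2,4)
Step 5: enter (2,4), '.' pass, move right to (2,5)
Step 6: enter (2,5), '<' forces right->left, move left to (2,4)
Step 7: enter (2,4), '.' pass, move left to (2,3)
Step 8: enter (2,3), '>' forces left->right, move right to (2,4)
Step 9: at (2,4) dir=right — LOOP DETECTED (seen before)

Answer: loops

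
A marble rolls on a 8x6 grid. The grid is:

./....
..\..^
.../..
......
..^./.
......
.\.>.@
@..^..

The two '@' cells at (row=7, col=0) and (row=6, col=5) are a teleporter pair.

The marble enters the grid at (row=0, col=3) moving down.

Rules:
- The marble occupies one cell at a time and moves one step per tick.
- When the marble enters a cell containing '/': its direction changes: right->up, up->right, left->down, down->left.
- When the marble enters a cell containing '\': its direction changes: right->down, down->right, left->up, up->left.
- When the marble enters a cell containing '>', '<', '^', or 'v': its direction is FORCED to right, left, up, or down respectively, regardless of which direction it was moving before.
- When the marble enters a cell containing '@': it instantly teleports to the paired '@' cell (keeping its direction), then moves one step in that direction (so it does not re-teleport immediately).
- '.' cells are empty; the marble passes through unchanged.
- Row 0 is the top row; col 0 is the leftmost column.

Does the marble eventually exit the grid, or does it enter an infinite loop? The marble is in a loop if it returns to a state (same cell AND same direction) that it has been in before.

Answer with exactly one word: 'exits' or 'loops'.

Step 1: enter (0,3), '.' pass, move down to (1,3)
Step 2: enter (1,3), '.' pass, move down to (2,3)
Step 3: enter (2,3), '/' deflects down->left, move left to (2,2)
Step 4: enter (2,2), '.' pass, move left to (2,1)
Step 5: enter (2,1), '.' pass, move left to (2,0)
Step 6: enter (2,0), '.' pass, move left to (2,-1)
Step 7: at (2,-1) — EXIT via left edge, pos 2

Answer: exits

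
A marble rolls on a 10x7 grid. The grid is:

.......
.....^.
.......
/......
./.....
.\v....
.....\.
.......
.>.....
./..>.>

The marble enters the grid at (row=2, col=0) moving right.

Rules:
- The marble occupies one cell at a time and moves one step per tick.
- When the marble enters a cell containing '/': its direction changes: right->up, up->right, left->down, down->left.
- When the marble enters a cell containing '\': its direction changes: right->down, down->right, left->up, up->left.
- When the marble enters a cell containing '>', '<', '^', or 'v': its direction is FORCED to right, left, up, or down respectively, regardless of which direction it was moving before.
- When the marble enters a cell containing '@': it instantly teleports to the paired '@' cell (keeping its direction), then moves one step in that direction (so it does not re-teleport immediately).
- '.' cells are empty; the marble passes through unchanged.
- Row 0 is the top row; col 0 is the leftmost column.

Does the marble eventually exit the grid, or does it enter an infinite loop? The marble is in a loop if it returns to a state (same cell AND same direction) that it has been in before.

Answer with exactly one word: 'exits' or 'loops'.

Step 1: enter (2,0), '.' pass, move right to (2,1)
Step 2: enter (2,1), '.' pass, move right to (2,2)
Step 3: enter (2,2), '.' pass, move right to (2,3)
Step 4: enter (2,3), '.' pass, move right to (2,4)
Step 5: enter (2,4), '.' pass, move right to (2,5)
Step 6: enter (2,5), '.' pass, move right to (2,6)
Step 7: enter (2,6), '.' pass, move right to (2,7)
Step 8: at (2,7) — EXIT via right edge, pos 2

Answer: exits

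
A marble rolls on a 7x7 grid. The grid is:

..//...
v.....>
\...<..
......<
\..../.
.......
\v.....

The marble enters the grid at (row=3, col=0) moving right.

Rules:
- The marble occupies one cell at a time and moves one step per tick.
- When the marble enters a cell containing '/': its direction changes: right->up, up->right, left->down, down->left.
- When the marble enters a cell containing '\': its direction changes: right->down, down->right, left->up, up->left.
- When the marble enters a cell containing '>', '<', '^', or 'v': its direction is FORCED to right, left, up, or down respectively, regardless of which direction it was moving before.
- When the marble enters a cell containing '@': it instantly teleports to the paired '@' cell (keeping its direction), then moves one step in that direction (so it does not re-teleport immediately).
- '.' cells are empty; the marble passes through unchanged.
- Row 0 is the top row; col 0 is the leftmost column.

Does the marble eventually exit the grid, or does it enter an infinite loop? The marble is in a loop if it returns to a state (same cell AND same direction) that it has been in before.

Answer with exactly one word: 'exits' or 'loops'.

Step 1: enter (3,0), '.' pass, move right to (3,1)
Step 2: enter (3,1), '.' pass, move right to (3,2)
Step 3: enter (3,2), '.' pass, move right to (3,3)
Step 4: enter (3,3), '.' pass, move right to (3,4)
Step 5: enter (3,4), '.' pass, move right to (3,5)
Step 6: enter (3,5), '.' pass, move right to (3,6)
Step 7: enter (3,6), '<' forces right->left, move left to (3,5)
Step 8: enter (3,5), '.' pass, move left to (3,4)
Step 9: enter (3,4), '.' pass, move left to (3,3)
Step 10: enter (3,3), '.' pass, move left to (3,2)
Step 11: enter (3,2), '.' pass, move left to (3,1)
Step 12: enter (3,1), '.' pass, move left to (3,0)
Step 13: enter (3,0), '.' pass, move left to (3,-1)
Step 14: at (3,-1) — EXIT via left edge, pos 3

Answer: exits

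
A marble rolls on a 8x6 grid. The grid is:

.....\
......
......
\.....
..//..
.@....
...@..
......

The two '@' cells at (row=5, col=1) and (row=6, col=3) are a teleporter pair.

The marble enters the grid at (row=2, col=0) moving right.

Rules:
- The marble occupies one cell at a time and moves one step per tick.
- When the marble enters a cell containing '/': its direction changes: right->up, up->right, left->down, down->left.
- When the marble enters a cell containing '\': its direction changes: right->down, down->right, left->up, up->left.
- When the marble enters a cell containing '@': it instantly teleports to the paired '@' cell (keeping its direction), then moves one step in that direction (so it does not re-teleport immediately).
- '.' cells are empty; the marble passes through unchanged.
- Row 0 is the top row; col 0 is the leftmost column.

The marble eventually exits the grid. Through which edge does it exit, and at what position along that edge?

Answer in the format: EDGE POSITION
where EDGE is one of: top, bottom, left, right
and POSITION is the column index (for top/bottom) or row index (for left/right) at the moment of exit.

Answer: right 2

Derivation:
Step 1: enter (2,0), '.' pass, move right to (2,1)
Step 2: enter (2,1), '.' pass, move right to (2,2)
Step 3: enter (2,2), '.' pass, move right to (2,3)
Step 4: enter (2,3), '.' pass, move right to (2,4)
Step 5: enter (2,4), '.' pass, move right to (2,5)
Step 6: enter (2,5), '.' pass, move right to (2,6)
Step 7: at (2,6) — EXIT via right edge, pos 2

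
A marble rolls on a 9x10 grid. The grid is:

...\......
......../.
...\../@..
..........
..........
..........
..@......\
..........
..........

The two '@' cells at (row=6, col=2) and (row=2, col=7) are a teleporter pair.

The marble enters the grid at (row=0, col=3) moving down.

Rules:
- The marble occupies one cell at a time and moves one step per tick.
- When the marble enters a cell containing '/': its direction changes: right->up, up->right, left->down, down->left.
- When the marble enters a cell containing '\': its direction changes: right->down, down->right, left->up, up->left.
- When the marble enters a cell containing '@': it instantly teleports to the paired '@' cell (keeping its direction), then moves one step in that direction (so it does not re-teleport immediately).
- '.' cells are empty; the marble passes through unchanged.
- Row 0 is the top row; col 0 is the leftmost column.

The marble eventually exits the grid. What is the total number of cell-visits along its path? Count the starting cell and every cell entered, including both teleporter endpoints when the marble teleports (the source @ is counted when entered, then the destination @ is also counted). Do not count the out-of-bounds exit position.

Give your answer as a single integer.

Answer: 7

Derivation:
Step 1: enter (0,3), '\' deflects down->right, move right to (0,4)
Step 2: enter (0,4), '.' pass, move right to (0,5)
Step 3: enter (0,5), '.' pass, move right to (0,6)
Step 4: enter (0,6), '.' pass, move right to (0,7)
Step 5: enter (0,7), '.' pass, move right to (0,8)
Step 6: enter (0,8), '.' pass, move right to (0,9)
Step 7: enter (0,9), '.' pass, move right to (0,10)
Step 8: at (0,10) — EXIT via right edge, pos 0
Path length (cell visits): 7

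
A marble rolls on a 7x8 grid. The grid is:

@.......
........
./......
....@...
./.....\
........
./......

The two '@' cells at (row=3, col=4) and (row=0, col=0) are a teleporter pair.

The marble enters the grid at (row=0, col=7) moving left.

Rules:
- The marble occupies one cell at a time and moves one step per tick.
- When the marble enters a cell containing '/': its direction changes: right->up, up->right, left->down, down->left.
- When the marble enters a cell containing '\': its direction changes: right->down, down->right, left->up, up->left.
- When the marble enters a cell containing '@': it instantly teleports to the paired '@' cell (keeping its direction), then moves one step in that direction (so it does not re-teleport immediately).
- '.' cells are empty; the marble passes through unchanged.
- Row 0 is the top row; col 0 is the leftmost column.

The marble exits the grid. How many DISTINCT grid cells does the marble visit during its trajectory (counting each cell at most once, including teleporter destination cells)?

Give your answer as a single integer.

Answer: 13

Derivation:
Step 1: enter (0,7), '.' pass, move left to (0,6)
Step 2: enter (0,6), '.' pass, move left to (0,5)
Step 3: enter (0,5), '.' pass, move left to (0,4)
Step 4: enter (0,4), '.' pass, move left to (0,3)
Step 5: enter (0,3), '.' pass, move left to (0,2)
Step 6: enter (0,2), '.' pass, move left to (0,1)
Step 7: enter (0,1), '.' pass, move left to (0,0)
Step 8: enter (0,0), '@' teleport (0,0)->(3,4), also enter (3,4), move left to (3,3)
Step 9: enter (3,3), '.' pass, move left to (3,2)
Step 10: enter (3,2), '.' pass, move left to (3,1)
Step 11: enter (3,1), '.' pass, move left to (3,0)
Step 12: enter (3,0), '.' pass, move left to (3,-1)
Step 13: at (3,-1) — EXIT via left edge, pos 3
Distinct cells visited: 13 (path length 13)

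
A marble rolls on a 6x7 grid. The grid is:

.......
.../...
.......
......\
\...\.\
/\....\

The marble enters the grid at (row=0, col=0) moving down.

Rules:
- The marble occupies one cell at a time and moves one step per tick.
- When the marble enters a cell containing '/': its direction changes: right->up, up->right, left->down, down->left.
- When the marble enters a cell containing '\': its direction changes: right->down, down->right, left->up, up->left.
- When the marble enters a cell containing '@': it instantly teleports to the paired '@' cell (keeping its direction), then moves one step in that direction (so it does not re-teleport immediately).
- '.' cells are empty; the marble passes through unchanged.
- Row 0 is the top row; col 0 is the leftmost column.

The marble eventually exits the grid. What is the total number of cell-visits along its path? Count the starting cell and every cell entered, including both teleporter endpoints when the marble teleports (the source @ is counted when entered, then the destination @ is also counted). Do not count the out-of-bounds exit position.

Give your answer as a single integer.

Answer: 10

Derivation:
Step 1: enter (0,0), '.' pass, move down to (1,0)
Step 2: enter (1,0), '.' pass, move down to (2,0)
Step 3: enter (2,0), '.' pass, move down to (3,0)
Step 4: enter (3,0), '.' pass, move down to (4,0)
Step 5: enter (4,0), '\' deflects down->right, move right to (4,1)
Step 6: enter (4,1), '.' pass, move right to (4,2)
Step 7: enter (4,2), '.' pass, move right to (4,3)
Step 8: enter (4,3), '.' pass, move right to (4,4)
Step 9: enter (4,4), '\' deflects right->down, move down to (5,4)
Step 10: enter (5,4), '.' pass, move down to (6,4)
Step 11: at (6,4) — EXIT via bottom edge, pos 4
Path length (cell visits): 10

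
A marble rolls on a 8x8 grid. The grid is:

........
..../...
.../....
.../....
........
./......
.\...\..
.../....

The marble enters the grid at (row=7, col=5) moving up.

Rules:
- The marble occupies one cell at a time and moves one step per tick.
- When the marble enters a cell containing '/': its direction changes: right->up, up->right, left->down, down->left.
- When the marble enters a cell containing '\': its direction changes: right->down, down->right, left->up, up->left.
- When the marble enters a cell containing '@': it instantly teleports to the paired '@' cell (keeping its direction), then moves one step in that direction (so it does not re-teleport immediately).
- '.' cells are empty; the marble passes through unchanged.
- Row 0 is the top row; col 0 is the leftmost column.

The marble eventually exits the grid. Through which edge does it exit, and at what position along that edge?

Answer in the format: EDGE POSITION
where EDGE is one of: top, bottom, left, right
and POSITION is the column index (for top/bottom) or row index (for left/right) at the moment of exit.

Step 1: enter (7,5), '.' pass, move up to (6,5)
Step 2: enter (6,5), '\' deflects up->left, move left to (6,4)
Step 3: enter (6,4), '.' pass, move left to (6,3)
Step 4: enter (6,3), '.' pass, move left to (6,2)
Step 5: enter (6,2), '.' pass, move left to (6,1)
Step 6: enter (6,1), '\' deflects left->up, move up to (5,1)
Step 7: enter (5,1), '/' deflects up->right, move right to (5,2)
Step 8: enter (5,2), '.' pass, move right to (5,3)
Step 9: enter (5,3), '.' pass, move right to (5,4)
Step 10: enter (5,4), '.' pass, move right to (5,5)
Step 11: enter (5,5), '.' pass, move right to (5,6)
Step 12: enter (5,6), '.' pass, move right to (5,7)
Step 13: enter (5,7), '.' pass, move right to (5,8)
Step 14: at (5,8) — EXIT via right edge, pos 5

Answer: right 5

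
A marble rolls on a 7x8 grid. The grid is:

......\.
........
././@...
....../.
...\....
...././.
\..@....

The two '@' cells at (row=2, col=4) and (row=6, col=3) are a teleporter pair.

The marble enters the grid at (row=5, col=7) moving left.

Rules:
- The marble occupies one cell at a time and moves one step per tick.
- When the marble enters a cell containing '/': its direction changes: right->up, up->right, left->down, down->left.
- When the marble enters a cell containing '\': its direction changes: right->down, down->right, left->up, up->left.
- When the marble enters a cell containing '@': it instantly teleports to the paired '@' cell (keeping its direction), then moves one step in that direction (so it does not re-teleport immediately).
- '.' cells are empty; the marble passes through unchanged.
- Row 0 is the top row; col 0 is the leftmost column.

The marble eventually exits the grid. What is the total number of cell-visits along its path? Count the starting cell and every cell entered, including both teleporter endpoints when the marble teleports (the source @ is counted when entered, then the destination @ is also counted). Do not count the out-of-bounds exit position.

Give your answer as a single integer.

Step 1: enter (5,7), '.' pass, move left to (5,6)
Step 2: enter (5,6), '/' deflects left->down, move down to (6,6)
Step 3: enter (6,6), '.' pass, move down to (7,6)
Step 4: at (7,6) — EXIT via bottom edge, pos 6
Path length (cell visits): 3

Answer: 3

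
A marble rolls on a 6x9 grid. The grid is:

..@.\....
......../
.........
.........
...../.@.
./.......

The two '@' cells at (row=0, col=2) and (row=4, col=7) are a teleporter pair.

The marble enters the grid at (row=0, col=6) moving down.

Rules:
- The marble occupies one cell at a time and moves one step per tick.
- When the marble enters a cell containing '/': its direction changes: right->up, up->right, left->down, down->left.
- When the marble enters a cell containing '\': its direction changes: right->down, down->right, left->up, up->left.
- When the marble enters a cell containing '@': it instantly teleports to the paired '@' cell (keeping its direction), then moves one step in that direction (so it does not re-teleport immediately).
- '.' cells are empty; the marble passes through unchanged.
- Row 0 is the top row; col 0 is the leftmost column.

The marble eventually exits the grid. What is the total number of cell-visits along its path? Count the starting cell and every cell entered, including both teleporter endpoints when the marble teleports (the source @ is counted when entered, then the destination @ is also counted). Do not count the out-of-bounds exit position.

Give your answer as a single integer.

Step 1: enter (0,6), '.' pass, move down to (1,6)
Step 2: enter (1,6), '.' pass, move down to (2,6)
Step 3: enter (2,6), '.' pass, move down to (3,6)
Step 4: enter (3,6), '.' pass, move down to (4,6)
Step 5: enter (4,6), '.' pass, move down to (5,6)
Step 6: enter (5,6), '.' pass, move down to (6,6)
Step 7: at (6,6) — EXIT via bottom edge, pos 6
Path length (cell visits): 6

Answer: 6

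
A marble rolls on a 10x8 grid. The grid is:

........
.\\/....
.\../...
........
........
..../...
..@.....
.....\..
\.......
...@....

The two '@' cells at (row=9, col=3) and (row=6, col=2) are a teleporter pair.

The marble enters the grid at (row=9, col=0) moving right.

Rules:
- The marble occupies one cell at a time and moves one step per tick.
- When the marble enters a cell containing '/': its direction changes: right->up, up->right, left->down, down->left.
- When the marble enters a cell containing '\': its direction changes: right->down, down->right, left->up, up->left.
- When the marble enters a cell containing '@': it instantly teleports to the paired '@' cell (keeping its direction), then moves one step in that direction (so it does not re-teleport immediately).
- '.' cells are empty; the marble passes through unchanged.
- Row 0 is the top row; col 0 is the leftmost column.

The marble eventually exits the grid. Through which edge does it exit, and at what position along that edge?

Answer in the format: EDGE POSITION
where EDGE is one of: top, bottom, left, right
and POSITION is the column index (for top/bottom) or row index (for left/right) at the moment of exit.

Answer: right 6

Derivation:
Step 1: enter (9,0), '.' pass, move right to (9,1)
Step 2: enter (9,1), '.' pass, move right to (9,2)
Step 3: enter (9,2), '.' pass, move right to (9,3)
Step 4: enter (9,3), '@' teleport (9,3)->(6,2), also enter (6,2), move right to (6,3)
Step 5: enter (6,3), '.' pass, move right to (6,4)
Step 6: enter (6,4), '.' pass, move right to (6,5)
Step 7: enter (6,5), '.' pass, move right to (6,6)
Step 8: enter (6,6), '.' pass, move right to (6,7)
Step 9: enter (6,7), '.' pass, move right to (6,8)
Step 10: at (6,8) — EXIT via right edge, pos 6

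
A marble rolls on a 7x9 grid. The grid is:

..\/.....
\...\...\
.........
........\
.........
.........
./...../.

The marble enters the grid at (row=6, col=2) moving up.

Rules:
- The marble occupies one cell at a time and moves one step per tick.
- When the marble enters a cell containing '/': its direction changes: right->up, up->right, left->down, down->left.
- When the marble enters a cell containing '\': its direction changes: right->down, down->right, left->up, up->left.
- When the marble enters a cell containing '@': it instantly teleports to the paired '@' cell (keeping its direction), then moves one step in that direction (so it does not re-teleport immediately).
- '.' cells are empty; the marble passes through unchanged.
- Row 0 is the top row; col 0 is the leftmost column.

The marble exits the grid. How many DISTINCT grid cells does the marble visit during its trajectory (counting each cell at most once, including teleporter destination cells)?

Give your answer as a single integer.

Answer: 9

Derivation:
Step 1: enter (6,2), '.' pass, move up to (5,2)
Step 2: enter (5,2), '.' pass, move up to (4,2)
Step 3: enter (4,2), '.' pass, move up to (3,2)
Step 4: enter (3,2), '.' pass, move up to (2,2)
Step 5: enter (2,2), '.' pass, move up to (1,2)
Step 6: enter (1,2), '.' pass, move up to (0,2)
Step 7: enter (0,2), '\' deflects up->left, move left to (0,1)
Step 8: enter (0,1), '.' pass, move left to (0,0)
Step 9: enter (0,0), '.' pass, move left to (0,-1)
Step 10: at (0,-1) — EXIT via left edge, pos 0
Distinct cells visited: 9 (path length 9)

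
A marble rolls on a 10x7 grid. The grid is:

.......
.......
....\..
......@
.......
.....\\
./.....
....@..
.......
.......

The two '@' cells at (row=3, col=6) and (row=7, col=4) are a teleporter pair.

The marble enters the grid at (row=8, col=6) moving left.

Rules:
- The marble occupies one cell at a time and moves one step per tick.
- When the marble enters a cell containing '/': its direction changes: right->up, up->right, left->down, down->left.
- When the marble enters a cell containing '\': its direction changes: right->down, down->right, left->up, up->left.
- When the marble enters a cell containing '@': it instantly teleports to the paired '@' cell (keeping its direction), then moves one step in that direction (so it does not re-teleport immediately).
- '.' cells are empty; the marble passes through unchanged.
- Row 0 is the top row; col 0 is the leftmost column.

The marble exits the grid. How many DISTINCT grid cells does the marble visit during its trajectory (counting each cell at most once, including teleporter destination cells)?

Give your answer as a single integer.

Answer: 7

Derivation:
Step 1: enter (8,6), '.' pass, move left to (8,5)
Step 2: enter (8,5), '.' pass, move left to (8,4)
Step 3: enter (8,4), '.' pass, move left to (8,3)
Step 4: enter (8,3), '.' pass, move left to (8,2)
Step 5: enter (8,2), '.' pass, move left to (8,1)
Step 6: enter (8,1), '.' pass, move left to (8,0)
Step 7: enter (8,0), '.' pass, move left to (8,-1)
Step 8: at (8,-1) — EXIT via left edge, pos 8
Distinct cells visited: 7 (path length 7)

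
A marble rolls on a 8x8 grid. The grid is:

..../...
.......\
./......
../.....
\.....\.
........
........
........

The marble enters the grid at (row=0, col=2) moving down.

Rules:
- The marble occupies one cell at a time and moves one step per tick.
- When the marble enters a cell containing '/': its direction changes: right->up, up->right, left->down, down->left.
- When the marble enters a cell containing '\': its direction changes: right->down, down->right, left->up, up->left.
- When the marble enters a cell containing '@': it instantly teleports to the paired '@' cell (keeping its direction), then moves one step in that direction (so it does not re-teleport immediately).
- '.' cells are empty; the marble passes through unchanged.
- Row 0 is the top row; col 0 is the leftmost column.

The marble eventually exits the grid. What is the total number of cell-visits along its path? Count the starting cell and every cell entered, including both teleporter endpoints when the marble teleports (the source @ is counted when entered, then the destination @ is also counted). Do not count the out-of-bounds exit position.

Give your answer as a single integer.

Answer: 6

Derivation:
Step 1: enter (0,2), '.' pass, move down to (1,2)
Step 2: enter (1,2), '.' pass, move down to (2,2)
Step 3: enter (2,2), '.' pass, move down to (3,2)
Step 4: enter (3,2), '/' deflects down->left, move left to (3,1)
Step 5: enter (3,1), '.' pass, move left to (3,0)
Step 6: enter (3,0), '.' pass, move left to (3,-1)
Step 7: at (3,-1) — EXIT via left edge, pos 3
Path length (cell visits): 6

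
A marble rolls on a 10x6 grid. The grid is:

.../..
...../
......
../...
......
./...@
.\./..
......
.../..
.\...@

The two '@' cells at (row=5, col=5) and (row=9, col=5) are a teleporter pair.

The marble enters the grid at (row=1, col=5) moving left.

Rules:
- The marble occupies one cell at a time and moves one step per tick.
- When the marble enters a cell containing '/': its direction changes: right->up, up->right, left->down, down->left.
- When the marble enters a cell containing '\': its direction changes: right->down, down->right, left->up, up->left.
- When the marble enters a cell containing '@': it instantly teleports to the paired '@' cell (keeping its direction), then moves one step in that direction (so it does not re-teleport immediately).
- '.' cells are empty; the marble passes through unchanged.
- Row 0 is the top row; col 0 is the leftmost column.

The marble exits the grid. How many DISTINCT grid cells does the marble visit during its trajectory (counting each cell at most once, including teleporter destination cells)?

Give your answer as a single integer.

Answer: 6

Derivation:
Step 1: enter (1,5), '/' deflects left->down, move down to (2,5)
Step 2: enter (2,5), '.' pass, move down to (3,5)
Step 3: enter (3,5), '.' pass, move down to (4,5)
Step 4: enter (4,5), '.' pass, move down to (5,5)
Step 5: enter (5,5), '@' teleport (5,5)->(9,5), also enter (9,5), move down to (10,5)
Step 6: at (10,5) — EXIT via bottom edge, pos 5
Distinct cells visited: 6 (path length 6)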